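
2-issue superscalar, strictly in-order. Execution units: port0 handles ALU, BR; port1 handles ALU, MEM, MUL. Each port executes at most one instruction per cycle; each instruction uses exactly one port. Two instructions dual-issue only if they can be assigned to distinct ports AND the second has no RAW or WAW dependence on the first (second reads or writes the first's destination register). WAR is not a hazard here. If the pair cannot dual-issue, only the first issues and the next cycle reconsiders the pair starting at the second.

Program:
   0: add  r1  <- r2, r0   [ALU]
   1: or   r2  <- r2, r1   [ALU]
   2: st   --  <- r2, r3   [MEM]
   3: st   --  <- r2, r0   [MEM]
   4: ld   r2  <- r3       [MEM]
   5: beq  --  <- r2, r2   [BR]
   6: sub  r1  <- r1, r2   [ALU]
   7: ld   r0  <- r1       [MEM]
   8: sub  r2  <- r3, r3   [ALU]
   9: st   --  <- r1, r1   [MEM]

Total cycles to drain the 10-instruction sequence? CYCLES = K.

CYCLES = 8

[0] i0  add.ALU  -- RAW r1
[1] i1  or.ALU  -- RAW r2
[2] i2  st.MEM  -- no-port MEM/MEM
[3] i3  st.MEM  -- no-port MEM/MEM
[4] i4  ld.MEM  -- RAW r2
[5] i5+i6  beq.BR;sub.ALU  -- 2-wide
[6] i7+i8  ld.MEM;sub.ALU  -- 2-wide
[7] i9  st.MEM  -- tail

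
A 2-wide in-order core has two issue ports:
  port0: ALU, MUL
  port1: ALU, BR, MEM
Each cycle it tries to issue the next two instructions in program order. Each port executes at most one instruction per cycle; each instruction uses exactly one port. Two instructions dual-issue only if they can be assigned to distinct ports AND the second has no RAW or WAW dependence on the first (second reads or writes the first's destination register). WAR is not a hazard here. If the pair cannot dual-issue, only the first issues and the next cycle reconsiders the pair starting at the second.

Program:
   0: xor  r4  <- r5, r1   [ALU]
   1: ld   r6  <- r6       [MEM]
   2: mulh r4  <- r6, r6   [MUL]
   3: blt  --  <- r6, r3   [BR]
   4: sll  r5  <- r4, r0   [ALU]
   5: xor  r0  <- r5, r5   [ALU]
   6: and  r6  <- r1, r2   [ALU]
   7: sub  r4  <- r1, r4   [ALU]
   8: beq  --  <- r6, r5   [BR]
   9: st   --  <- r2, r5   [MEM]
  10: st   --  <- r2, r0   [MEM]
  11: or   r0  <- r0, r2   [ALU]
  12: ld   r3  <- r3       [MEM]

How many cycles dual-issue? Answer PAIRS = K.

PAIRS = 5

t=0 i0&i1:xor.ALU ld.MEM ; pair
t=1 i2&i3:mulh.MUL blt.BR ; pair
t=2 i4:sll.ALU ; RAW r5
t=3 i5&i6:xor.ALU and.ALU ; pair
t=4 i7&i8:sub.ALU beq.BR ; pair
t=5 i9:st.MEM ; no-port MEM/MEM
t=6 i10&i11:st.MEM or.ALU ; pair
t=7 i12:ld.MEM ; tail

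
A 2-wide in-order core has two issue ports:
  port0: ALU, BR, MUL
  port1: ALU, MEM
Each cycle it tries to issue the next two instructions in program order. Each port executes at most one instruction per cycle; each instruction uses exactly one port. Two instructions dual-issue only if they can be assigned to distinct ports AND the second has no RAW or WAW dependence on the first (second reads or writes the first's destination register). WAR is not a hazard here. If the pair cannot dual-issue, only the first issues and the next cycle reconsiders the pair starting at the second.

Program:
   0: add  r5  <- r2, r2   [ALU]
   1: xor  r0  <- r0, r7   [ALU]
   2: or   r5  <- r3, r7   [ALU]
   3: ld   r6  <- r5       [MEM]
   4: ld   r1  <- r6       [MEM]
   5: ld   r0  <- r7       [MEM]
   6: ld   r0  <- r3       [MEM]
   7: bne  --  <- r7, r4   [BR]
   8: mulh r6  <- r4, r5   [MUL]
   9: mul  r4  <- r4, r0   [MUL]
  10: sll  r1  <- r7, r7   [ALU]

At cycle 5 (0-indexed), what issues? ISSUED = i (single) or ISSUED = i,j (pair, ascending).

ISSUED = 6,7

c0: i0,i1 add/xor  dual
c1: i2 or  RAW r5
c2: i3 ld  no-port MEM/MEM
c3: i4 ld  no-port MEM/MEM
c4: i5 ld  no-port MEM/MEM
c5: i6,i7 ld/bne  dual
c6: i8 mulh  no-port MUL/MUL
c7: i9,i10 mul/sll  dual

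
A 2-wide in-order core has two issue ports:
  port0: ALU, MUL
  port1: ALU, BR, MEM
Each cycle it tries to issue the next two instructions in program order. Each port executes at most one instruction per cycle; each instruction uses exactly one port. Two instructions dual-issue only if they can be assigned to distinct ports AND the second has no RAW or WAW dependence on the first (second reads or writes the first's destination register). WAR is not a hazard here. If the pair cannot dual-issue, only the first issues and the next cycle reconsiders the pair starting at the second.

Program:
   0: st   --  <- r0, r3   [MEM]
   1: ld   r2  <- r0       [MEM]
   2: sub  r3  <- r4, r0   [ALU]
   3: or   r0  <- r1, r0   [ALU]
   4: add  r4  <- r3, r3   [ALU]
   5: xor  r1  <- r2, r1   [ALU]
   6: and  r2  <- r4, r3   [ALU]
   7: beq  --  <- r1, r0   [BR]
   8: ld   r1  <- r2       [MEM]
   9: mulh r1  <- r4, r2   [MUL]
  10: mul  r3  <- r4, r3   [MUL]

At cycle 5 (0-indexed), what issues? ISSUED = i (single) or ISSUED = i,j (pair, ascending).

#0 head=0: st.MEM i0 no-port MEM/MEM
#1 head=1: ld.MEM;sub.ALU i1&i2 2-wide
#2 head=3: or.ALU;add.ALU i3&i4 2-wide
#3 head=5: xor.ALU;and.ALU i5&i6 2-wide
#4 head=7: beq.BR i7 no-port BR/MEM
#5 head=8: ld.MEM i8 WAW r1
#6 head=9: mulh.MUL i9 no-port MUL/MUL
#7 head=10: mul.MUL i10 tail

ISSUED = 8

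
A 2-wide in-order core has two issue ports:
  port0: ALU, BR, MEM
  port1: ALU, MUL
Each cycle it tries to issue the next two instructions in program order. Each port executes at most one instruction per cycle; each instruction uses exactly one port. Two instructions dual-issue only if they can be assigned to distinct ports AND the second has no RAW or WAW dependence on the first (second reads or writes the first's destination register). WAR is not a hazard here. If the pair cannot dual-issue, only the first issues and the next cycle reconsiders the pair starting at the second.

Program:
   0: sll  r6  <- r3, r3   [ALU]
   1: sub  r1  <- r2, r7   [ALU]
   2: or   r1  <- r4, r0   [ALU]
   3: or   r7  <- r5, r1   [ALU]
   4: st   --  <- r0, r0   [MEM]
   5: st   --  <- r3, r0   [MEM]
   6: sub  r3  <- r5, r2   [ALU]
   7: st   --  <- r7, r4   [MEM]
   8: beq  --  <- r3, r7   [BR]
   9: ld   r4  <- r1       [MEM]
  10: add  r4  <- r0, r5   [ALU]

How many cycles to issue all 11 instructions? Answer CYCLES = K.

CYCLES = 8

c0: i0&i1 sll.ALU/sub.ALU  dual
c1: i2 or.ALU  RAW r1
c2: i3&i4 or.ALU/st.MEM  dual
c3: i5&i6 st.MEM/sub.ALU  dual
c4: i7 st.MEM  no-port MEM/BR
c5: i8 beq.BR  no-port BR/MEM
c6: i9 ld.MEM  WAW r4
c7: i10 add.ALU  tail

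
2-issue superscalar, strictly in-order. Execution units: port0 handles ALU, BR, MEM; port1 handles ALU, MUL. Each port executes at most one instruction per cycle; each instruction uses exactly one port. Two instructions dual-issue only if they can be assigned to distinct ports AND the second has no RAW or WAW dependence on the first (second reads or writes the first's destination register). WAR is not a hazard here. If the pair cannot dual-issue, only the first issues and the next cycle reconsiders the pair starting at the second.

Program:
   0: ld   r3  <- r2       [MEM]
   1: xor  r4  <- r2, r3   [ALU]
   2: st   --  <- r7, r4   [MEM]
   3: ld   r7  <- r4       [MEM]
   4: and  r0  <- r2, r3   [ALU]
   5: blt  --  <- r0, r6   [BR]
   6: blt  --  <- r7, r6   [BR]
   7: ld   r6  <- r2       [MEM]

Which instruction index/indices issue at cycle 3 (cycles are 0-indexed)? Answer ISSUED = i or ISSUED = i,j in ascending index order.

ISSUED = 3,4

#0 head=0: ld i0 RAW r3
#1 head=1: xor i1 RAW r4
#2 head=2: st i2 no-port MEM/MEM
#3 head=3: ld and i3&i4 dual
#4 head=5: blt i5 no-port BR/BR
#5 head=6: blt i6 no-port BR/MEM
#6 head=7: ld i7 tail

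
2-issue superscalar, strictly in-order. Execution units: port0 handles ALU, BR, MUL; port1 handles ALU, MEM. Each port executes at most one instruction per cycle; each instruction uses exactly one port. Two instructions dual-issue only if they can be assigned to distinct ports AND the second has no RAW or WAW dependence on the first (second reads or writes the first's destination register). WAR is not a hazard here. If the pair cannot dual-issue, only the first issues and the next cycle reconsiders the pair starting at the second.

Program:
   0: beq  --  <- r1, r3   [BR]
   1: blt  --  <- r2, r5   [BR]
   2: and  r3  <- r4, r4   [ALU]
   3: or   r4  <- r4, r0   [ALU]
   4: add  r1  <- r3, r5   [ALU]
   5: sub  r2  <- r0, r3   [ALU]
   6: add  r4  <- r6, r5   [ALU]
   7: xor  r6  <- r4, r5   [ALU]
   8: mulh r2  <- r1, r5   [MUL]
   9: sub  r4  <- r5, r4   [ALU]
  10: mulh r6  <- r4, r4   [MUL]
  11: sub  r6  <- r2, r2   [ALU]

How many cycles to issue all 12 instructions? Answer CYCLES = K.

CYCLES = 8

t=0 i0:beq.BR ; no-port BR/BR
t=1 i1/i2:blt.BR and.ALU ; dual
t=2 i3/i4:or.ALU add.ALU ; dual
t=3 i5/i6:sub.ALU add.ALU ; dual
t=4 i7/i8:xor.ALU mulh.MUL ; dual
t=5 i9:sub.ALU ; RAW r4
t=6 i10:mulh.MUL ; WAW r6
t=7 i11:sub.ALU ; tail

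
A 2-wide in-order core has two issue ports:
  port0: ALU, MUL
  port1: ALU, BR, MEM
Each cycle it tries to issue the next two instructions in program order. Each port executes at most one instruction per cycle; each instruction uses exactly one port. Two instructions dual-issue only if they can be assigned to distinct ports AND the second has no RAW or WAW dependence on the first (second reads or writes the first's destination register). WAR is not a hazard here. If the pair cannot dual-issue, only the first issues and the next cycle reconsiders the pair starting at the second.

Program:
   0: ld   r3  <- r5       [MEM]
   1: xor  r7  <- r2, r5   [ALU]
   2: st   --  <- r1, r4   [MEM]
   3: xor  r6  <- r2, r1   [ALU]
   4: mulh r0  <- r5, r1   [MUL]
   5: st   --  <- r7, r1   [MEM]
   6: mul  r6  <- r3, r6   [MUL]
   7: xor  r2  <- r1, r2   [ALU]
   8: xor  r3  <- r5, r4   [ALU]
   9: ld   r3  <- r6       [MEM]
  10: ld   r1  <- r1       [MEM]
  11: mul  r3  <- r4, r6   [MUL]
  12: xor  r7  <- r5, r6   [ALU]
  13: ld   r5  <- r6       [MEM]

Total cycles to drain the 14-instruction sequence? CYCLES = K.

CYCLES = 8

#0 head=0: ld.MEM/xor.ALU i0+i1 pair
#1 head=2: st.MEM/xor.ALU i2+i3 pair
#2 head=4: mulh.MUL/st.MEM i4+i5 pair
#3 head=6: mul.MUL/xor.ALU i6+i7 pair
#4 head=8: xor.ALU i8 WAW r3
#5 head=9: ld.MEM i9 no-port MEM/MEM
#6 head=10: ld.MEM/mul.MUL i10+i11 pair
#7 head=12: xor.ALU/ld.MEM i12+i13 pair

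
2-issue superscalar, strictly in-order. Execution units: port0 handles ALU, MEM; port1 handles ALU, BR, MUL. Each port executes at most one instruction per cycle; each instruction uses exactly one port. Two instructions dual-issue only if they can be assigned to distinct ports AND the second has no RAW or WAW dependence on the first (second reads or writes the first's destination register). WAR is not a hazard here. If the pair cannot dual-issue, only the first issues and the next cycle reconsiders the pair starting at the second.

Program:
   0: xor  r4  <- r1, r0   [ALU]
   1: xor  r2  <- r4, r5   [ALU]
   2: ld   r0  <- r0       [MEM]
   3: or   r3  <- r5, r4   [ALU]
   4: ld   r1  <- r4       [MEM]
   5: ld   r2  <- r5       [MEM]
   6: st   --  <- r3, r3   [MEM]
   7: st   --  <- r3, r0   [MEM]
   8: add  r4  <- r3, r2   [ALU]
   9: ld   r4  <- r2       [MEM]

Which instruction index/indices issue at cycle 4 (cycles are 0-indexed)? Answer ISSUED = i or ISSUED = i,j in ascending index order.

c0: i0 xor  RAW r4
c1: i1/i2 xor;ld  pair
c2: i3/i4 or;ld  pair
c3: i5 ld  no-port MEM/MEM
c4: i6 st  no-port MEM/MEM
c5: i7/i8 st;add  pair
c6: i9 ld  tail

ISSUED = 6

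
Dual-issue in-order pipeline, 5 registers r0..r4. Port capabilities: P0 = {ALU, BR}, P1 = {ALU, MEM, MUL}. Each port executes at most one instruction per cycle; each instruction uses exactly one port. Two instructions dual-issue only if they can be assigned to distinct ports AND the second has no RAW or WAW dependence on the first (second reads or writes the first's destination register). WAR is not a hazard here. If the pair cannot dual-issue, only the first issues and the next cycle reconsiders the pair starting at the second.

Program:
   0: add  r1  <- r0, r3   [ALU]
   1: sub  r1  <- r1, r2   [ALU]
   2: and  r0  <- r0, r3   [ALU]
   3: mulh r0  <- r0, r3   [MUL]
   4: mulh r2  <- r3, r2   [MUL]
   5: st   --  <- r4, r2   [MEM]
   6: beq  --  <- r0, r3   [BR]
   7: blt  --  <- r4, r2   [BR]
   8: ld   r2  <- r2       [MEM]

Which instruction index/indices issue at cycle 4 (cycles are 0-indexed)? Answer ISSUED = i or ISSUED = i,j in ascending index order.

t=0 i0:add.ALU ; RAW+WAW r1
t=1 i1/i2:sub.ALU+and.ALU ; pair
t=2 i3:mulh.MUL ; no-port MUL/MUL
t=3 i4:mulh.MUL ; no-port MUL/MEM
t=4 i5/i6:st.MEM+beq.BR ; pair
t=5 i7/i8:blt.BR+ld.MEM ; pair

ISSUED = 5,6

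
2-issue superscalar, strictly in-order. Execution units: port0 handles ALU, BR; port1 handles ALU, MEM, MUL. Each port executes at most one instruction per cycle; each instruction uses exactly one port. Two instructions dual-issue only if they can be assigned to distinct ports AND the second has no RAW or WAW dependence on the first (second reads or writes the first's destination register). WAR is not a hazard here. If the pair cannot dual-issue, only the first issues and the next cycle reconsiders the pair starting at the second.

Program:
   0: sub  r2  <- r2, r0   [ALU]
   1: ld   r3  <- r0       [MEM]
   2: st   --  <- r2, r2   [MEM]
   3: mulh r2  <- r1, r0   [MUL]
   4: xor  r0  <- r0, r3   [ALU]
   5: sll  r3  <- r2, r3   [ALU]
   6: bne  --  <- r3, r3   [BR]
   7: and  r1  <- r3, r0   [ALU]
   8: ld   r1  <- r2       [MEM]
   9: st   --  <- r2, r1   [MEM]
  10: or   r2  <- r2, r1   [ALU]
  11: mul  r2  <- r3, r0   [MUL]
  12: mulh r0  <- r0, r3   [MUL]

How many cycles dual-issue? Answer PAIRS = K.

PAIRS = 4

  cy0 -> i0&i1 (sub.ALU;ld.MEM) 2-wide
  cy1 -> i2 (st.MEM) no-port MEM/MUL
  cy2 -> i3&i4 (mulh.MUL;xor.ALU) 2-wide
  cy3 -> i5 (sll.ALU) RAW r3
  cy4 -> i6&i7 (bne.BR;and.ALU) 2-wide
  cy5 -> i8 (ld.MEM) no-port MEM/MEM
  cy6 -> i9&i10 (st.MEM;or.ALU) 2-wide
  cy7 -> i11 (mul.MUL) no-port MUL/MUL
  cy8 -> i12 (mulh.MUL) tail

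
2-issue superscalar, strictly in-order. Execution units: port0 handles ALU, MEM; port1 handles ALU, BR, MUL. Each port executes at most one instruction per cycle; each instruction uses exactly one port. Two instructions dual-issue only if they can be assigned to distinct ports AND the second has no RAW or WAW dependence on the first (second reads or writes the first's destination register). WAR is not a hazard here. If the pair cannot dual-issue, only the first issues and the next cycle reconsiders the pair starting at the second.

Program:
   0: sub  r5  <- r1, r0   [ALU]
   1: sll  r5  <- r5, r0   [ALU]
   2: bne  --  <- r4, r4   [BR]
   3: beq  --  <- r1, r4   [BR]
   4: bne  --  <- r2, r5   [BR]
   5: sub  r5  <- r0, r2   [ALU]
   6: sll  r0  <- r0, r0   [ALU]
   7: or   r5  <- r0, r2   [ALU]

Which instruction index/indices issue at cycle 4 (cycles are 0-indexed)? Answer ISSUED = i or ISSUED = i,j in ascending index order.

  cy0 -> i0 (sub) RAW+WAW r5
  cy1 -> i1+i2 (sll+bne) pair
  cy2 -> i3 (beq) no-port BR/BR
  cy3 -> i4+i5 (bne+sub) pair
  cy4 -> i6 (sll) RAW r0
  cy5 -> i7 (or) tail

ISSUED = 6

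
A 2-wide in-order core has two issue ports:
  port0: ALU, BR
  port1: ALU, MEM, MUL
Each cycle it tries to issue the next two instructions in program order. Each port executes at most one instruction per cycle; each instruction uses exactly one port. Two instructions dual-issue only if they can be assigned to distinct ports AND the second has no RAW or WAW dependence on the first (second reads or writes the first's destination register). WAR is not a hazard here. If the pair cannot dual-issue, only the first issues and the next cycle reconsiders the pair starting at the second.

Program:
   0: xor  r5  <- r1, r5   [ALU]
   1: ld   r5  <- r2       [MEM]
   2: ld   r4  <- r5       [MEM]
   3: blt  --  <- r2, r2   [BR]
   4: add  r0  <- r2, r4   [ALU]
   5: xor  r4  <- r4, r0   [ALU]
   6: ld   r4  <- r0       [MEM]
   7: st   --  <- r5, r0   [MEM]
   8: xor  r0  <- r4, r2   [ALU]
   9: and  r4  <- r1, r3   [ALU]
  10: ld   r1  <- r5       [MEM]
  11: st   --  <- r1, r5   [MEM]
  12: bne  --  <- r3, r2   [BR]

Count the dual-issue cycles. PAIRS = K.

PAIRS = 4

t=0 i0:xor ; WAW r5
t=1 i1:ld ; no-port MEM/MEM
t=2 i2+i3:ld;blt ; 2-wide
t=3 i4:add ; RAW r0
t=4 i5:xor ; WAW r4
t=5 i6:ld ; no-port MEM/MEM
t=6 i7+i8:st;xor ; 2-wide
t=7 i9+i10:and;ld ; 2-wide
t=8 i11+i12:st;bne ; 2-wide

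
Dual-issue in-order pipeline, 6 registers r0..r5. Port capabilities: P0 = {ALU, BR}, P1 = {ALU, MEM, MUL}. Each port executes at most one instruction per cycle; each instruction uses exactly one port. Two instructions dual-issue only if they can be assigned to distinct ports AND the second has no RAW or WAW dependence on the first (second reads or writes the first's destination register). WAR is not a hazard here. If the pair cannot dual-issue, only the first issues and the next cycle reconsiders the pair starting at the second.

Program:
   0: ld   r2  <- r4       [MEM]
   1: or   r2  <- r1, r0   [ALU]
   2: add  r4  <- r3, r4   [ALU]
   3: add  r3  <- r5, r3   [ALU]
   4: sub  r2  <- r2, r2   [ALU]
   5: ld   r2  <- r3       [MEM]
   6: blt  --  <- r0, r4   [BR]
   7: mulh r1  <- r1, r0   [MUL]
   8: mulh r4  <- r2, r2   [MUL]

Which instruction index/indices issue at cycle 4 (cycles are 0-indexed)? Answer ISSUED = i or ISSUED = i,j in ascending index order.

ISSUED = 7

[0] i0  ld  -- WAW r2
[1] i1+i2  or+add  -- pair
[2] i3+i4  add+sub  -- pair
[3] i5+i6  ld+blt  -- pair
[4] i7  mulh  -- no-port MUL/MUL
[5] i8  mulh  -- tail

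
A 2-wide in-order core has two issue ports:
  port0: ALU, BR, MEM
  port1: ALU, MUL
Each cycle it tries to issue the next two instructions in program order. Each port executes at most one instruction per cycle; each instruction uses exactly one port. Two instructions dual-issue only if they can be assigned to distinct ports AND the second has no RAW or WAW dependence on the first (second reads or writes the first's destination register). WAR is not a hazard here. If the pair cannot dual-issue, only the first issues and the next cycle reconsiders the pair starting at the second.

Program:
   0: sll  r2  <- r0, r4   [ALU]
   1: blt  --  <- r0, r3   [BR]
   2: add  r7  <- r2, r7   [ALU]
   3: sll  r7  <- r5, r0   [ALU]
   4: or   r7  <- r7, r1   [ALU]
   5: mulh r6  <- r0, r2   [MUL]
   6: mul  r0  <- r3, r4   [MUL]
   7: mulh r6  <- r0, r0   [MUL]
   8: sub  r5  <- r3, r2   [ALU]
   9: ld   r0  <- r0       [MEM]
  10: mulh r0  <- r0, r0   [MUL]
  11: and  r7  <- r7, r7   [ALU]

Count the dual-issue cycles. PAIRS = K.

PAIRS = 4

t=0 i0&i1:sll blt ; dual
t=1 i2:add ; WAW r7
t=2 i3:sll ; RAW+WAW r7
t=3 i4&i5:or mulh ; dual
t=4 i6:mul ; no-port MUL/MUL
t=5 i7&i8:mulh sub ; dual
t=6 i9:ld ; RAW+WAW r0
t=7 i10&i11:mulh and ; dual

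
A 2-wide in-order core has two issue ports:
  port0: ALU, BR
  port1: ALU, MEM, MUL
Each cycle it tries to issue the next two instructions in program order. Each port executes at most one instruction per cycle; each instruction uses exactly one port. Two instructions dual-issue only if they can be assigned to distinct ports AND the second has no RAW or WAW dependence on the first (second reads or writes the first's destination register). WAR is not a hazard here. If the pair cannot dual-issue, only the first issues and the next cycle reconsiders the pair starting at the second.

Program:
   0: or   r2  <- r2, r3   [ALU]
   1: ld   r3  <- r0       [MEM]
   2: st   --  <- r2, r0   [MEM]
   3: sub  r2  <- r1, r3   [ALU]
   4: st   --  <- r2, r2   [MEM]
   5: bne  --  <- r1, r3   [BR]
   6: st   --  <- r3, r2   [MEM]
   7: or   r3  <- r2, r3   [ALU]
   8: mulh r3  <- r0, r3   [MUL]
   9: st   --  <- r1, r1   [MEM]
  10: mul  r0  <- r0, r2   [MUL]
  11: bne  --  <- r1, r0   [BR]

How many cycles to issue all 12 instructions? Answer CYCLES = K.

CYCLES = 8

c0: i0&i1 or.ALU+ld.MEM  pair
c1: i2&i3 st.MEM+sub.ALU  pair
c2: i4&i5 st.MEM+bne.BR  pair
c3: i6&i7 st.MEM+or.ALU  pair
c4: i8 mulh.MUL  no-port MUL/MEM
c5: i9 st.MEM  no-port MEM/MUL
c6: i10 mul.MUL  RAW r0
c7: i11 bne.BR  tail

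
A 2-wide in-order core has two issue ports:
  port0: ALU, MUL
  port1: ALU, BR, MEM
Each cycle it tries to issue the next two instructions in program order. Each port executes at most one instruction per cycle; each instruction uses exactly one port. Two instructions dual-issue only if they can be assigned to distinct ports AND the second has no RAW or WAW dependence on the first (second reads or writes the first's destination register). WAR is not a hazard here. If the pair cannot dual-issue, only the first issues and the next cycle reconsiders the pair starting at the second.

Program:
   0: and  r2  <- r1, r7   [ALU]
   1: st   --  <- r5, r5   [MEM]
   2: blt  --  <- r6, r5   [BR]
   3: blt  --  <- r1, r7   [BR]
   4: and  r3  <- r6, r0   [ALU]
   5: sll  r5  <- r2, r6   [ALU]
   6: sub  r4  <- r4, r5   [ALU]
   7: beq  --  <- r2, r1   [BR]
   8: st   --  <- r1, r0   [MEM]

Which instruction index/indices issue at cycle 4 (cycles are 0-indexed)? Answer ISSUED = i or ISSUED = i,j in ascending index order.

0. and.ALU/st.MEM @i0&i1  | pair
1. blt.BR @i2  | no-port BR/BR
2. blt.BR/and.ALU @i3&i4  | pair
3. sll.ALU @i5  | RAW r5
4. sub.ALU/beq.BR @i6&i7  | pair
5. st.MEM @i8  | tail

ISSUED = 6,7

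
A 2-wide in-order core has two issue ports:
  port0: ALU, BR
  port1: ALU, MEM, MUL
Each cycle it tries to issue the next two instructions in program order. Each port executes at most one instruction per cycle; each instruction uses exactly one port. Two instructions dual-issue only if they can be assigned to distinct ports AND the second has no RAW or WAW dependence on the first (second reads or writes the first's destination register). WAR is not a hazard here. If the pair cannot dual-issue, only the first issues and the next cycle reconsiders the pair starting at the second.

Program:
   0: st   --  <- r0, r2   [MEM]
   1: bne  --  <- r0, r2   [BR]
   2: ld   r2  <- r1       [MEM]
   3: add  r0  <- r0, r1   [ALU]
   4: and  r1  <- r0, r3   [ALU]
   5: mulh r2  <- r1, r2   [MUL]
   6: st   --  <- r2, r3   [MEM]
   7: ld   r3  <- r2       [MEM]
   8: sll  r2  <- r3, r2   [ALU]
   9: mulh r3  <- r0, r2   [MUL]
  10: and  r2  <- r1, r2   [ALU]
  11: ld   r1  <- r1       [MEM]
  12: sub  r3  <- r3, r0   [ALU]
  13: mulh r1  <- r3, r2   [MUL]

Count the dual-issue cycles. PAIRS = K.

c0: i0,i1 st.MEM/bne.BR  dual
c1: i2,i3 ld.MEM/add.ALU  dual
c2: i4 and.ALU  RAW r1
c3: i5 mulh.MUL  no-port MUL/MEM
c4: i6 st.MEM  no-port MEM/MEM
c5: i7 ld.MEM  RAW r3
c6: i8 sll.ALU  RAW r2
c7: i9,i10 mulh.MUL/and.ALU  dual
c8: i11,i12 ld.MEM/sub.ALU  dual
c9: i13 mulh.MUL  tail

PAIRS = 4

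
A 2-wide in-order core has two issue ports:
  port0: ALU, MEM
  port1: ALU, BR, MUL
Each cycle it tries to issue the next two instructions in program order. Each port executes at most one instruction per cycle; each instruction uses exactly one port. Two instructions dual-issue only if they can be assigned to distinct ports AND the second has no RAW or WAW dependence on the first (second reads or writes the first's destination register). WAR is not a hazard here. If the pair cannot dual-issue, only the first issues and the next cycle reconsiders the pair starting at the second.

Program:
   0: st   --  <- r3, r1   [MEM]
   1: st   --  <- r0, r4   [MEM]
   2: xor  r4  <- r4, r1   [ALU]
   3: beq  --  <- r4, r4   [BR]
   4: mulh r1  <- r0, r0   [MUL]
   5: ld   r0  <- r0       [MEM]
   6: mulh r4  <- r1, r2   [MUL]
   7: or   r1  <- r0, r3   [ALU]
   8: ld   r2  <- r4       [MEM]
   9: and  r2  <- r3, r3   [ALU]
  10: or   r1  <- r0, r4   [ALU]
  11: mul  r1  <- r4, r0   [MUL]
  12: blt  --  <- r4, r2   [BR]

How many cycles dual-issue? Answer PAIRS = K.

c0: i0 st  no-port MEM/MEM
c1: i1/i2 st+xor  dual
c2: i3 beq  no-port BR/MUL
c3: i4/i5 mulh+ld  dual
c4: i6/i7 mulh+or  dual
c5: i8 ld  WAW r2
c6: i9/i10 and+or  dual
c7: i11 mul  no-port MUL/BR
c8: i12 blt  tail

PAIRS = 4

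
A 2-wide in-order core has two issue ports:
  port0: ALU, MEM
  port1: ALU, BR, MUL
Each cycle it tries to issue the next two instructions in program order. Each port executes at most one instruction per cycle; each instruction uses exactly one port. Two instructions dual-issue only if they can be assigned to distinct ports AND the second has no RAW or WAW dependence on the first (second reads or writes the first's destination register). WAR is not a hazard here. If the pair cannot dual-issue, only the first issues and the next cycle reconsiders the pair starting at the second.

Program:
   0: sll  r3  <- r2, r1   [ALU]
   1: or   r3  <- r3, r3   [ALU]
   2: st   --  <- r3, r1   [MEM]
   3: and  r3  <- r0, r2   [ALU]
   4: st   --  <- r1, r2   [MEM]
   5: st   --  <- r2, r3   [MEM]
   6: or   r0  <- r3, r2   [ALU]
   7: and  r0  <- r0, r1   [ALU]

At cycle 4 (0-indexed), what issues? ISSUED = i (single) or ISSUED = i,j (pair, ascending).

c0: i0 sll  RAW+WAW r3
c1: i1 or  RAW r3
c2: i2,i3 st;and  pair
c3: i4 st  no-port MEM/MEM
c4: i5,i6 st;or  pair
c5: i7 and  tail

ISSUED = 5,6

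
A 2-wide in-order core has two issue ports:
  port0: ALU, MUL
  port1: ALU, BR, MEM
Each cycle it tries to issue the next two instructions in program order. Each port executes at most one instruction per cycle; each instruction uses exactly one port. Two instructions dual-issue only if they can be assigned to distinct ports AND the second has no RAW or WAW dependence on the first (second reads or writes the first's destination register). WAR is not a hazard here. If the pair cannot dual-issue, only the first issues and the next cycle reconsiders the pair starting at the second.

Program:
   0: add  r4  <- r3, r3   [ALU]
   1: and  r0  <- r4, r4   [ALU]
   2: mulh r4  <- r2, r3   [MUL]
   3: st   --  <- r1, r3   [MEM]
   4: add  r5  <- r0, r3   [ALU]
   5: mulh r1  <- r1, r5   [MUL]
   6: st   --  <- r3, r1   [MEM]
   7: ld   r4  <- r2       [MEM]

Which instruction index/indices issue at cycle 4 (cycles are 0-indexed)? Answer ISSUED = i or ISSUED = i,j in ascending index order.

[0] i0  add  -- RAW r4
[1] i1+i2  and mulh  -- dual
[2] i3+i4  st add  -- dual
[3] i5  mulh  -- RAW r1
[4] i6  st  -- no-port MEM/MEM
[5] i7  ld  -- tail

ISSUED = 6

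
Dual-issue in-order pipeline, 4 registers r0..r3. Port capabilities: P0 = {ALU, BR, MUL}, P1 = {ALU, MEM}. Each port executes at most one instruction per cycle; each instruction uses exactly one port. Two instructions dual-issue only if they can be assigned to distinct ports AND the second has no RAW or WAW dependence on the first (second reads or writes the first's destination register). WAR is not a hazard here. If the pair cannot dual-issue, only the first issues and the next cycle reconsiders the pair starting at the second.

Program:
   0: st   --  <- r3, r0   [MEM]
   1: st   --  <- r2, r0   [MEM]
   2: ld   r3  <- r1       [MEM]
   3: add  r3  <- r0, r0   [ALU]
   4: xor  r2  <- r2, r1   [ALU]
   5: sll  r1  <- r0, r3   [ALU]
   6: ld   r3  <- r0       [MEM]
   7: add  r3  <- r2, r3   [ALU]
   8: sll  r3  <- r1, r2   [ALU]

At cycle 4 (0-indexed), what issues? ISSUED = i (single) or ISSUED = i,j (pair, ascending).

ISSUED = 5,6

t=0 i0:st.MEM ; no-port MEM/MEM
t=1 i1:st.MEM ; no-port MEM/MEM
t=2 i2:ld.MEM ; WAW r3
t=3 i3&i4:add.ALU xor.ALU ; dual
t=4 i5&i6:sll.ALU ld.MEM ; dual
t=5 i7:add.ALU ; WAW r3
t=6 i8:sll.ALU ; tail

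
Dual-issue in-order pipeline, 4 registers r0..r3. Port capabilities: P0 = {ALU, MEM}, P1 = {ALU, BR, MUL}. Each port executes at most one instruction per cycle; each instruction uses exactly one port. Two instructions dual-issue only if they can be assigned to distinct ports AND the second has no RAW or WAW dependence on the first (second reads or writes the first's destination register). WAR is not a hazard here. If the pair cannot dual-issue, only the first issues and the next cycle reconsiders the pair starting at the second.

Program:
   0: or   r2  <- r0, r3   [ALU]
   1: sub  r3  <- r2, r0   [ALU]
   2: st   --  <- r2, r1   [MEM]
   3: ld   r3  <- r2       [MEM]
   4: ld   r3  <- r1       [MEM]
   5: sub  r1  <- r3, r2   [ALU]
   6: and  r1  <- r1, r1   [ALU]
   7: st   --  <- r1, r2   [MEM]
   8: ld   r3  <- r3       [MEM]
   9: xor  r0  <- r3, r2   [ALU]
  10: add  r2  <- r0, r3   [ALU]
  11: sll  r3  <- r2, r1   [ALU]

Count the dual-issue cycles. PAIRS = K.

PAIRS = 1

c0: i0 or  RAW r2
c1: i1/i2 sub+st  2-wide
c2: i3 ld  no-port MEM/MEM
c3: i4 ld  RAW r3
c4: i5 sub  RAW+WAW r1
c5: i6 and  RAW r1
c6: i7 st  no-port MEM/MEM
c7: i8 ld  RAW r3
c8: i9 xor  RAW r0
c9: i10 add  RAW r2
c10: i11 sll  tail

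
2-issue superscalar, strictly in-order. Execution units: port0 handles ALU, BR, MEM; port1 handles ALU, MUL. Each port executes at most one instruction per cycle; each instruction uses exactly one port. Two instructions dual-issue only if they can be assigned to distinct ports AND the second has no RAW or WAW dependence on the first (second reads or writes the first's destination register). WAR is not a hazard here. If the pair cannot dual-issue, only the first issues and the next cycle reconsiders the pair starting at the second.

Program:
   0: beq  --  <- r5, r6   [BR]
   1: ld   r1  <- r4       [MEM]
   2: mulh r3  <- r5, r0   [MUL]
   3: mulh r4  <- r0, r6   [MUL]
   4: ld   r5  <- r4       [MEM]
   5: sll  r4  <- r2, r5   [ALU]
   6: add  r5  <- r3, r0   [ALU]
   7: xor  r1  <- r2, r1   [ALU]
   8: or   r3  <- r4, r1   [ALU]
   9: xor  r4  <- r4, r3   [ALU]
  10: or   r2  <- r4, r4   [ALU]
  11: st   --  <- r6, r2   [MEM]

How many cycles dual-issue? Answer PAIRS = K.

PAIRS = 2

0. beq @i0  | no-port BR/MEM
1. ld/mulh @i1&i2  | dual
2. mulh @i3  | RAW r4
3. ld @i4  | RAW r5
4. sll/add @i5&i6  | dual
5. xor @i7  | RAW r1
6. or @i8  | RAW r3
7. xor @i9  | RAW r4
8. or @i10  | RAW r2
9. st @i11  | tail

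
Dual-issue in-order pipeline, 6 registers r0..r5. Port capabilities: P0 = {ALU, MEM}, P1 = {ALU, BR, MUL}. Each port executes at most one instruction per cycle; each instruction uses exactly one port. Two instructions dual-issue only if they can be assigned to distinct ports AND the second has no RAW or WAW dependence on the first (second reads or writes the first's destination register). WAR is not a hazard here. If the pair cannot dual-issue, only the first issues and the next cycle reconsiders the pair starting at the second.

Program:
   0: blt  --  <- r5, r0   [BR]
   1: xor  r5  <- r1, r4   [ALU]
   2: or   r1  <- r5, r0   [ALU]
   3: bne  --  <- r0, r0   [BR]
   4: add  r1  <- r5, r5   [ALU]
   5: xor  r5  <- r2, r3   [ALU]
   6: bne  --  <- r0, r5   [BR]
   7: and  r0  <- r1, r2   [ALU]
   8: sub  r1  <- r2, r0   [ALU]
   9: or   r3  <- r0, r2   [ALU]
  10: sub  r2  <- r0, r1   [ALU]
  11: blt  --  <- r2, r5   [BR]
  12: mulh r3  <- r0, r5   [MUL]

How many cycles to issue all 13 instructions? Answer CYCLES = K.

CYCLES = 8

c0: i0+i1 blt.BR xor.ALU  pair
c1: i2+i3 or.ALU bne.BR  pair
c2: i4+i5 add.ALU xor.ALU  pair
c3: i6+i7 bne.BR and.ALU  pair
c4: i8+i9 sub.ALU or.ALU  pair
c5: i10 sub.ALU  RAW r2
c6: i11 blt.BR  no-port BR/MUL
c7: i12 mulh.MUL  tail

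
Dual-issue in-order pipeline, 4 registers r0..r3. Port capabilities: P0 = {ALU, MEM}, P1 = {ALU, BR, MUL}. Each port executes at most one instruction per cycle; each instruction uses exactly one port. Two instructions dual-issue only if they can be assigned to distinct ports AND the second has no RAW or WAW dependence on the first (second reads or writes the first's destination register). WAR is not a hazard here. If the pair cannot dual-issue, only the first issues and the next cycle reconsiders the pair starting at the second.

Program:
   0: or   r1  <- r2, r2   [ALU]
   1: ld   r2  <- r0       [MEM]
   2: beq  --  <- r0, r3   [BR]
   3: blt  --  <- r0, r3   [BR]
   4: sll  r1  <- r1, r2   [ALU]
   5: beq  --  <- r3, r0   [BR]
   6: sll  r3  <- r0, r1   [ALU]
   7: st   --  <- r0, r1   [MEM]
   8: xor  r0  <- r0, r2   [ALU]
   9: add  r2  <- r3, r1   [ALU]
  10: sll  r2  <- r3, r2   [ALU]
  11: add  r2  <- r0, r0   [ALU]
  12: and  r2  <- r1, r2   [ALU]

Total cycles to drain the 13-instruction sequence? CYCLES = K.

c0: i0,i1 or/ld  2-wide
c1: i2 beq  no-port BR/BR
c2: i3,i4 blt/sll  2-wide
c3: i5,i6 beq/sll  2-wide
c4: i7,i8 st/xor  2-wide
c5: i9 add  RAW+WAW r2
c6: i10 sll  WAW r2
c7: i11 add  RAW+WAW r2
c8: i12 and  tail

CYCLES = 9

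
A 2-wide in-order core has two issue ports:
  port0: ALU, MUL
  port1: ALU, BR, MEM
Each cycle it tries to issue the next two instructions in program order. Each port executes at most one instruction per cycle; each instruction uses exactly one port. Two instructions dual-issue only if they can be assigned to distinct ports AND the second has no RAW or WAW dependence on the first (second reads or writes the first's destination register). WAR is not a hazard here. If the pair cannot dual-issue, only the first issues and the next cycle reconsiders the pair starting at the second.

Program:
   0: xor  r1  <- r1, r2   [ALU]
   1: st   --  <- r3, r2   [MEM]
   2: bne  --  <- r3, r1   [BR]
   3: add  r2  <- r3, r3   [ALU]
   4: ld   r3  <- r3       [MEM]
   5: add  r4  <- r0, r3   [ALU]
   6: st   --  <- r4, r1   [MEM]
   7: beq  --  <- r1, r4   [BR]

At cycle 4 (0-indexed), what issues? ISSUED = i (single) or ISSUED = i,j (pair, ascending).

  cy0 -> i0&i1 (xor.ALU st.MEM) pair
  cy1 -> i2&i3 (bne.BR add.ALU) pair
  cy2 -> i4 (ld.MEM) RAW r3
  cy3 -> i5 (add.ALU) RAW r4
  cy4 -> i6 (st.MEM) no-port MEM/BR
  cy5 -> i7 (beq.BR) tail

ISSUED = 6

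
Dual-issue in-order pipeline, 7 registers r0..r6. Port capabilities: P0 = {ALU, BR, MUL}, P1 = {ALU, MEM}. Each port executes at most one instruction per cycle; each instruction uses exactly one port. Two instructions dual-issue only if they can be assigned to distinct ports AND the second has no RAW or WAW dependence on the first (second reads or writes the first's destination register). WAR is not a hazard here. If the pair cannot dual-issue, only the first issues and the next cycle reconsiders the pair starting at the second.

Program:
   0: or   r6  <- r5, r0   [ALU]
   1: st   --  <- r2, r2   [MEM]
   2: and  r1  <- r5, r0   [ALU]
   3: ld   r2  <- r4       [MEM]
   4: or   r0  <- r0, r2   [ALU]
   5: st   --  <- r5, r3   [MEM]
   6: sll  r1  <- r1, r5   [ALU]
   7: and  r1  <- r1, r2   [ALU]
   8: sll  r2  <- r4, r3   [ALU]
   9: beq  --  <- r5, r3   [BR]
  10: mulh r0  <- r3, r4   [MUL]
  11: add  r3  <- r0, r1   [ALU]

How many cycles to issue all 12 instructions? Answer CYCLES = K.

[0] i0+i1  or.ALU+st.MEM  -- pair
[1] i2+i3  and.ALU+ld.MEM  -- pair
[2] i4+i5  or.ALU+st.MEM  -- pair
[3] i6  sll.ALU  -- RAW+WAW r1
[4] i7+i8  and.ALU+sll.ALU  -- pair
[5] i9  beq.BR  -- no-port BR/MUL
[6] i10  mulh.MUL  -- RAW r0
[7] i11  add.ALU  -- tail

CYCLES = 8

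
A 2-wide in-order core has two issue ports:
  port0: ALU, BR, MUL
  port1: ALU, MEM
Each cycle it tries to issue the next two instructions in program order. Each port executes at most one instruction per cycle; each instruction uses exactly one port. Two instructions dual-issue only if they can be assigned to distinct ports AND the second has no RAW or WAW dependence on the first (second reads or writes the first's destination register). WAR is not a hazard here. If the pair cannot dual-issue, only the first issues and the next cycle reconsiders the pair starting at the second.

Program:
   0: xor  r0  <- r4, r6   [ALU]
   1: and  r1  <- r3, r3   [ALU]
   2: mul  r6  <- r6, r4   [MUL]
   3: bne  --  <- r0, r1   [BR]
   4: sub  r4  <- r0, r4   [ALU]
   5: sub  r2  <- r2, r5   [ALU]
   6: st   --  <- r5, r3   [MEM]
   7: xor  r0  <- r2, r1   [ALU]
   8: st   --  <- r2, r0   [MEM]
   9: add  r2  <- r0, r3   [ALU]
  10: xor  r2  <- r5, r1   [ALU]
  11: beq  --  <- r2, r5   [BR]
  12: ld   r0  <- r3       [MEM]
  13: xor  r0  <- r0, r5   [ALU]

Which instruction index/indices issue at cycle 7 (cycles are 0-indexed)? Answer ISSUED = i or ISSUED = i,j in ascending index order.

t=0 i0&i1:xor.ALU and.ALU ; pair
t=1 i2:mul.MUL ; no-port MUL/BR
t=2 i3&i4:bne.BR sub.ALU ; pair
t=3 i5&i6:sub.ALU st.MEM ; pair
t=4 i7:xor.ALU ; RAW r0
t=5 i8&i9:st.MEM add.ALU ; pair
t=6 i10:xor.ALU ; RAW r2
t=7 i11&i12:beq.BR ld.MEM ; pair
t=8 i13:xor.ALU ; tail

ISSUED = 11,12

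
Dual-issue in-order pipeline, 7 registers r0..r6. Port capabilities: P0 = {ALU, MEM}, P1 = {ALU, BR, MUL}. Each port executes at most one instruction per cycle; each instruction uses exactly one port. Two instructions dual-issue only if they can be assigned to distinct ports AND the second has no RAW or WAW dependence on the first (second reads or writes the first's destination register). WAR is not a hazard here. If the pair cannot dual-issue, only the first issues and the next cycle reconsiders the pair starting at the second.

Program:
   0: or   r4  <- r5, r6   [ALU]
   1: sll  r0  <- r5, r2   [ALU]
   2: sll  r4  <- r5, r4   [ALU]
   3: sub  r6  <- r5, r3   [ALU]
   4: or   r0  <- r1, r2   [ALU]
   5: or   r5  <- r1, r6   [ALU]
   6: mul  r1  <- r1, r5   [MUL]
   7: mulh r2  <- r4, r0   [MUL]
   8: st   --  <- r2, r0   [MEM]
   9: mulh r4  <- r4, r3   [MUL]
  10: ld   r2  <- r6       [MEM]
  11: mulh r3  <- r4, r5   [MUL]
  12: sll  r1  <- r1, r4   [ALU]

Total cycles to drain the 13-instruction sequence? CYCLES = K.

CYCLES = 8

[0] i0,i1  or.ALU+sll.ALU  -- pair
[1] i2,i3  sll.ALU+sub.ALU  -- pair
[2] i4,i5  or.ALU+or.ALU  -- pair
[3] i6  mul.MUL  -- no-port MUL/MUL
[4] i7  mulh.MUL  -- RAW r2
[5] i8,i9  st.MEM+mulh.MUL  -- pair
[6] i10,i11  ld.MEM+mulh.MUL  -- pair
[7] i12  sll.ALU  -- tail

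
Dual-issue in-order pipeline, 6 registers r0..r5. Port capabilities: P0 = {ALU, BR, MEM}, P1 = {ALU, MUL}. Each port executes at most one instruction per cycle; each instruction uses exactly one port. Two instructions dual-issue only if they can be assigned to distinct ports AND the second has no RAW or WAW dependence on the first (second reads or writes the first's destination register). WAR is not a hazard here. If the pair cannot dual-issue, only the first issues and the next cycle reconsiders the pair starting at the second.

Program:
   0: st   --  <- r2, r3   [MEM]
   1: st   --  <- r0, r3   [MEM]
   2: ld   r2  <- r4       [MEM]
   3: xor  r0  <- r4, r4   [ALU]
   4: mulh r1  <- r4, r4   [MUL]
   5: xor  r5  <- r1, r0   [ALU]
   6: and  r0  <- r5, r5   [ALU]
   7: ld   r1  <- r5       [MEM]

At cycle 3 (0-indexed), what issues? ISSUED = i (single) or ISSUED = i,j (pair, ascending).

ISSUED = 4

[0] i0  st  -- no-port MEM/MEM
[1] i1  st  -- no-port MEM/MEM
[2] i2,i3  ld/xor  -- dual
[3] i4  mulh  -- RAW r1
[4] i5  xor  -- RAW r5
[5] i6,i7  and/ld  -- dual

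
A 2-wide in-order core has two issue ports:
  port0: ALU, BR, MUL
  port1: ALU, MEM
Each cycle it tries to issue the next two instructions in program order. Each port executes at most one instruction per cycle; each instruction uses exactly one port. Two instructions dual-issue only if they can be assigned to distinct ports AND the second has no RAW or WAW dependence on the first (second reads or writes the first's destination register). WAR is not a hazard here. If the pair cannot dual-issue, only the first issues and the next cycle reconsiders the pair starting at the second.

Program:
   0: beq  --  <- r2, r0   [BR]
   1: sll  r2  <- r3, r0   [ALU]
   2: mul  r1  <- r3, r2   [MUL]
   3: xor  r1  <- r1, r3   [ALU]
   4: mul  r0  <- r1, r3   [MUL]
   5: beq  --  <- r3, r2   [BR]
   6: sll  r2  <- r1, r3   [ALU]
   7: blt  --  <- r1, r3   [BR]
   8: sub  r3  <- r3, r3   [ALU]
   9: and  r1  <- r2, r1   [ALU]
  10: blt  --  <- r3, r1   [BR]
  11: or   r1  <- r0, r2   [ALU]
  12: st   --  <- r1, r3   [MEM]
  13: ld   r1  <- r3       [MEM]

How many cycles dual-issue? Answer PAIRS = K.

PAIRS = 4

c0: i0,i1 beq sll  dual
c1: i2 mul  RAW+WAW r1
c2: i3 xor  RAW r1
c3: i4 mul  no-port MUL/BR
c4: i5,i6 beq sll  dual
c5: i7,i8 blt sub  dual
c6: i9 and  RAW r1
c7: i10,i11 blt or  dual
c8: i12 st  no-port MEM/MEM
c9: i13 ld  tail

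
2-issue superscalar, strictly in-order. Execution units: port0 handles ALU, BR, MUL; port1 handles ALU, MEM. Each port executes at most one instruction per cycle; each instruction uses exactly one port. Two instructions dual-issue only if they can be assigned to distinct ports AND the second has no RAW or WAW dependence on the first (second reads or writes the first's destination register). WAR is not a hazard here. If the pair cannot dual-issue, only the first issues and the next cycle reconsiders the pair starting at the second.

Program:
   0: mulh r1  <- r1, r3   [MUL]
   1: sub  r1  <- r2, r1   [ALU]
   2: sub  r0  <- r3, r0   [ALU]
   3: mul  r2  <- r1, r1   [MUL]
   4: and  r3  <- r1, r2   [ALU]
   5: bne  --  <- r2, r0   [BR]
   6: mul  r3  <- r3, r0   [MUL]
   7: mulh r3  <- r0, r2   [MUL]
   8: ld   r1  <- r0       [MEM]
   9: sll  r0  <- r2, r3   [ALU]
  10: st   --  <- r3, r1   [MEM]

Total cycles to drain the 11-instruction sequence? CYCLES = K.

t=0 i0:mulh ; RAW+WAW r1
t=1 i1&i2:sub sub ; 2-wide
t=2 i3:mul ; RAW r2
t=3 i4&i5:and bne ; 2-wide
t=4 i6:mul ; no-port MUL/MUL
t=5 i7&i8:mulh ld ; 2-wide
t=6 i9&i10:sll st ; 2-wide

CYCLES = 7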